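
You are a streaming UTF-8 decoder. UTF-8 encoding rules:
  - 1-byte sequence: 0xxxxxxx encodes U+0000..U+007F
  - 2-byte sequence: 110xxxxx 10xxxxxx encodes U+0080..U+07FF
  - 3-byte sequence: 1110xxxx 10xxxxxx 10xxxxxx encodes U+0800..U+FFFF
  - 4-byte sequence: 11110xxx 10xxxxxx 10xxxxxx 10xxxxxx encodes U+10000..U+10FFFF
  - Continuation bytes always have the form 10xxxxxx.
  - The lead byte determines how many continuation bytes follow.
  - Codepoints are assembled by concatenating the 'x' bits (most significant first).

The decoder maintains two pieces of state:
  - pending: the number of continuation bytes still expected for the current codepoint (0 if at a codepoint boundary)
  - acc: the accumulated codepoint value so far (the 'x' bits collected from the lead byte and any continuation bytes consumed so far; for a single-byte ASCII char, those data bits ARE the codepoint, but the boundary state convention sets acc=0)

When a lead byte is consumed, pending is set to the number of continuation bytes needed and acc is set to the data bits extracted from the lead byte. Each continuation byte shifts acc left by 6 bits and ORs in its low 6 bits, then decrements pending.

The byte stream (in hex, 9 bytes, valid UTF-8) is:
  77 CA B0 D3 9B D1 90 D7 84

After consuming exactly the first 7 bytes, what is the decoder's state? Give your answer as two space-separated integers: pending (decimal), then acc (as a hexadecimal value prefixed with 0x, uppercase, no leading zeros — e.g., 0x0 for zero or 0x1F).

Answer: 0 0x450

Derivation:
Byte[0]=77: 1-byte. pending=0, acc=0x0
Byte[1]=CA: 2-byte lead. pending=1, acc=0xA
Byte[2]=B0: continuation. acc=(acc<<6)|0x30=0x2B0, pending=0
Byte[3]=D3: 2-byte lead. pending=1, acc=0x13
Byte[4]=9B: continuation. acc=(acc<<6)|0x1B=0x4DB, pending=0
Byte[5]=D1: 2-byte lead. pending=1, acc=0x11
Byte[6]=90: continuation. acc=(acc<<6)|0x10=0x450, pending=0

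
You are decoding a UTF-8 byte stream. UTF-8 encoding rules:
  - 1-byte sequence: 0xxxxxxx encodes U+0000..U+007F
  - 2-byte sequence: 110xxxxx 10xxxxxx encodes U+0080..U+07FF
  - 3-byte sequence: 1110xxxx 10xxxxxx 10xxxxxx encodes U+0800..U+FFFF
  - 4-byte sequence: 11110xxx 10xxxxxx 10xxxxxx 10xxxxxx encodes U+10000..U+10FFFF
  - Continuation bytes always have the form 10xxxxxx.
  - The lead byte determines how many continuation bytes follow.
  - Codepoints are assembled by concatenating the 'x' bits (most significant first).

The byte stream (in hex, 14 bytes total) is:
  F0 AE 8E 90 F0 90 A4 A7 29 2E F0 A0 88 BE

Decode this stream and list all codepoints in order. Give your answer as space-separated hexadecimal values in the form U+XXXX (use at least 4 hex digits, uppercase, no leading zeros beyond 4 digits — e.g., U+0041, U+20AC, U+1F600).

Answer: U+2E390 U+10927 U+0029 U+002E U+2023E

Derivation:
Byte[0]=F0: 4-byte lead, need 3 cont bytes. acc=0x0
Byte[1]=AE: continuation. acc=(acc<<6)|0x2E=0x2E
Byte[2]=8E: continuation. acc=(acc<<6)|0x0E=0xB8E
Byte[3]=90: continuation. acc=(acc<<6)|0x10=0x2E390
Completed: cp=U+2E390 (starts at byte 0)
Byte[4]=F0: 4-byte lead, need 3 cont bytes. acc=0x0
Byte[5]=90: continuation. acc=(acc<<6)|0x10=0x10
Byte[6]=A4: continuation. acc=(acc<<6)|0x24=0x424
Byte[7]=A7: continuation. acc=(acc<<6)|0x27=0x10927
Completed: cp=U+10927 (starts at byte 4)
Byte[8]=29: 1-byte ASCII. cp=U+0029
Byte[9]=2E: 1-byte ASCII. cp=U+002E
Byte[10]=F0: 4-byte lead, need 3 cont bytes. acc=0x0
Byte[11]=A0: continuation. acc=(acc<<6)|0x20=0x20
Byte[12]=88: continuation. acc=(acc<<6)|0x08=0x808
Byte[13]=BE: continuation. acc=(acc<<6)|0x3E=0x2023E
Completed: cp=U+2023E (starts at byte 10)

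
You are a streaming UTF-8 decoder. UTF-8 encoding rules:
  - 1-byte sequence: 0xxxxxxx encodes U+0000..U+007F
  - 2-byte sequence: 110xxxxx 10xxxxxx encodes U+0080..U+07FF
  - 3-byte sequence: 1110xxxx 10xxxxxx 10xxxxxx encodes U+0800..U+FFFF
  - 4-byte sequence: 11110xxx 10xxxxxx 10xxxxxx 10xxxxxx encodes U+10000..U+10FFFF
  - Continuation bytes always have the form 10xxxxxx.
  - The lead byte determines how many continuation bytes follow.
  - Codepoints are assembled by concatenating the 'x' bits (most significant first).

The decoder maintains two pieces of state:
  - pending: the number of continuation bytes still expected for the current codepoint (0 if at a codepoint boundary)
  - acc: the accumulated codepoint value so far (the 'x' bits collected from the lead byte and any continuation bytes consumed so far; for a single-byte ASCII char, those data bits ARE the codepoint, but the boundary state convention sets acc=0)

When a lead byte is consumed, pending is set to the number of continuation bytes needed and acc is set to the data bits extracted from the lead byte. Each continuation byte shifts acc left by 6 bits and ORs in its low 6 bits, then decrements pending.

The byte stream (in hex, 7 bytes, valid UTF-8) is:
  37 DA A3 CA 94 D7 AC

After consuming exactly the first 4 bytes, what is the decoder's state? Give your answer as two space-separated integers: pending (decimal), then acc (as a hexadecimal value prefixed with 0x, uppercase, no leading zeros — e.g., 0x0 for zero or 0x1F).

Byte[0]=37: 1-byte. pending=0, acc=0x0
Byte[1]=DA: 2-byte lead. pending=1, acc=0x1A
Byte[2]=A3: continuation. acc=(acc<<6)|0x23=0x6A3, pending=0
Byte[3]=CA: 2-byte lead. pending=1, acc=0xA

Answer: 1 0xA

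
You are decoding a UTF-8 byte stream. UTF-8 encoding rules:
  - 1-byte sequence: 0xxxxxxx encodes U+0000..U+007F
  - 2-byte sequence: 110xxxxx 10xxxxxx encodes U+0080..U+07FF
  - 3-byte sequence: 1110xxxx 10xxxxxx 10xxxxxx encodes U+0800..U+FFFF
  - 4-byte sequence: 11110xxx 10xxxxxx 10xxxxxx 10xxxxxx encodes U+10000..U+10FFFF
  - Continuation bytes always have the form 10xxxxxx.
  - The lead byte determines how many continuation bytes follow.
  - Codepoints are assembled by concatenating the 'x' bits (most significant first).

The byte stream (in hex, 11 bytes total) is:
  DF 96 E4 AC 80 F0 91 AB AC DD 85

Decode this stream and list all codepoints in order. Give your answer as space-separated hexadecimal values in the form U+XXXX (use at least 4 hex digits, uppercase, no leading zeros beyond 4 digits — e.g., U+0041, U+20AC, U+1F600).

Answer: U+07D6 U+4B00 U+11AEC U+0745

Derivation:
Byte[0]=DF: 2-byte lead, need 1 cont bytes. acc=0x1F
Byte[1]=96: continuation. acc=(acc<<6)|0x16=0x7D6
Completed: cp=U+07D6 (starts at byte 0)
Byte[2]=E4: 3-byte lead, need 2 cont bytes. acc=0x4
Byte[3]=AC: continuation. acc=(acc<<6)|0x2C=0x12C
Byte[4]=80: continuation. acc=(acc<<6)|0x00=0x4B00
Completed: cp=U+4B00 (starts at byte 2)
Byte[5]=F0: 4-byte lead, need 3 cont bytes. acc=0x0
Byte[6]=91: continuation. acc=(acc<<6)|0x11=0x11
Byte[7]=AB: continuation. acc=(acc<<6)|0x2B=0x46B
Byte[8]=AC: continuation. acc=(acc<<6)|0x2C=0x11AEC
Completed: cp=U+11AEC (starts at byte 5)
Byte[9]=DD: 2-byte lead, need 1 cont bytes. acc=0x1D
Byte[10]=85: continuation. acc=(acc<<6)|0x05=0x745
Completed: cp=U+0745 (starts at byte 9)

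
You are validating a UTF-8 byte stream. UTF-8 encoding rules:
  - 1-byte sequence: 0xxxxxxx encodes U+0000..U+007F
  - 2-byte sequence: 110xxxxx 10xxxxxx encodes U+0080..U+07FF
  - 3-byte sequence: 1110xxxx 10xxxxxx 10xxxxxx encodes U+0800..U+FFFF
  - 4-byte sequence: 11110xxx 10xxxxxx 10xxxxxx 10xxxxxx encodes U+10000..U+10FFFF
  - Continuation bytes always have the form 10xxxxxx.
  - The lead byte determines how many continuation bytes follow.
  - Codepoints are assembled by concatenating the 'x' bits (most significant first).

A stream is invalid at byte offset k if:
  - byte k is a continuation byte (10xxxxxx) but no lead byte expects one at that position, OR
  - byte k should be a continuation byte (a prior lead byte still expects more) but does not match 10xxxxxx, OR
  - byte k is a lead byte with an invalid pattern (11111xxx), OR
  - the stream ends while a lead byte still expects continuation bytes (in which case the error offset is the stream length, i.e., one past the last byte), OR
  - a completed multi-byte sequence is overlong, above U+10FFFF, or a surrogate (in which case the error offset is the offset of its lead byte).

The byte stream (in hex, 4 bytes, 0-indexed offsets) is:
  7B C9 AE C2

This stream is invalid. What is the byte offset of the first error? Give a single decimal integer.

Byte[0]=7B: 1-byte ASCII. cp=U+007B
Byte[1]=C9: 2-byte lead, need 1 cont bytes. acc=0x9
Byte[2]=AE: continuation. acc=(acc<<6)|0x2E=0x26E
Completed: cp=U+026E (starts at byte 1)
Byte[3]=C2: 2-byte lead, need 1 cont bytes. acc=0x2
Byte[4]: stream ended, expected continuation. INVALID

Answer: 4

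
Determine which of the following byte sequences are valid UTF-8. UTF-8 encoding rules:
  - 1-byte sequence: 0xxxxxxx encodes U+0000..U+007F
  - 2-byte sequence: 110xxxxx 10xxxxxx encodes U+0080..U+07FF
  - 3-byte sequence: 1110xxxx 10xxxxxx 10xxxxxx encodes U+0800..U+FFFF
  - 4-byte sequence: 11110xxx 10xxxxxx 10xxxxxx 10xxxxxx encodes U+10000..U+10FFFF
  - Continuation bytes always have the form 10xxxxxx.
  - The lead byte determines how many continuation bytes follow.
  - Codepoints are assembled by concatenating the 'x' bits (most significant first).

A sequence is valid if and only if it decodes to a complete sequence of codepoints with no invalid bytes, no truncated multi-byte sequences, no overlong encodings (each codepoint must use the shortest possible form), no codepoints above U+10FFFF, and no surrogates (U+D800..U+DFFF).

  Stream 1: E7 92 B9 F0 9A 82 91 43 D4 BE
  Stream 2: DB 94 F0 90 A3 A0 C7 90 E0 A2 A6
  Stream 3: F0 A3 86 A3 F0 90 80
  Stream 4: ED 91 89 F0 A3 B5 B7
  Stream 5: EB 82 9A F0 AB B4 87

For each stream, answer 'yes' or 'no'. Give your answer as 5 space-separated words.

Answer: yes yes no yes yes

Derivation:
Stream 1: decodes cleanly. VALID
Stream 2: decodes cleanly. VALID
Stream 3: error at byte offset 7. INVALID
Stream 4: decodes cleanly. VALID
Stream 5: decodes cleanly. VALID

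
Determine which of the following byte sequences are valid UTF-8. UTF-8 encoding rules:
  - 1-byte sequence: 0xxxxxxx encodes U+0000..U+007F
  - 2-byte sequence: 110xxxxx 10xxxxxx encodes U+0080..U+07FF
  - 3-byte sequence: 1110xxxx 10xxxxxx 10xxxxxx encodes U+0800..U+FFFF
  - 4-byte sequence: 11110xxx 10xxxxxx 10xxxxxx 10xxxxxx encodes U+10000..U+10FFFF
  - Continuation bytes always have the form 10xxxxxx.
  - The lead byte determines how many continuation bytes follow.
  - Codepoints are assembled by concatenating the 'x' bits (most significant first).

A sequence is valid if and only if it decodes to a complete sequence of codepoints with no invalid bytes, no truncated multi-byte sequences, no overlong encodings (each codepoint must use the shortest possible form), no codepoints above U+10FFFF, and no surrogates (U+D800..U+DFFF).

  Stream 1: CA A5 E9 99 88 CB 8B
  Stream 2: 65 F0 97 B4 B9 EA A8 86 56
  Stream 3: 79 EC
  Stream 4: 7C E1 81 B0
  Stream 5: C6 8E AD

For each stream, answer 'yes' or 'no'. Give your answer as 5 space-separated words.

Answer: yes yes no yes no

Derivation:
Stream 1: decodes cleanly. VALID
Stream 2: decodes cleanly. VALID
Stream 3: error at byte offset 2. INVALID
Stream 4: decodes cleanly. VALID
Stream 5: error at byte offset 2. INVALID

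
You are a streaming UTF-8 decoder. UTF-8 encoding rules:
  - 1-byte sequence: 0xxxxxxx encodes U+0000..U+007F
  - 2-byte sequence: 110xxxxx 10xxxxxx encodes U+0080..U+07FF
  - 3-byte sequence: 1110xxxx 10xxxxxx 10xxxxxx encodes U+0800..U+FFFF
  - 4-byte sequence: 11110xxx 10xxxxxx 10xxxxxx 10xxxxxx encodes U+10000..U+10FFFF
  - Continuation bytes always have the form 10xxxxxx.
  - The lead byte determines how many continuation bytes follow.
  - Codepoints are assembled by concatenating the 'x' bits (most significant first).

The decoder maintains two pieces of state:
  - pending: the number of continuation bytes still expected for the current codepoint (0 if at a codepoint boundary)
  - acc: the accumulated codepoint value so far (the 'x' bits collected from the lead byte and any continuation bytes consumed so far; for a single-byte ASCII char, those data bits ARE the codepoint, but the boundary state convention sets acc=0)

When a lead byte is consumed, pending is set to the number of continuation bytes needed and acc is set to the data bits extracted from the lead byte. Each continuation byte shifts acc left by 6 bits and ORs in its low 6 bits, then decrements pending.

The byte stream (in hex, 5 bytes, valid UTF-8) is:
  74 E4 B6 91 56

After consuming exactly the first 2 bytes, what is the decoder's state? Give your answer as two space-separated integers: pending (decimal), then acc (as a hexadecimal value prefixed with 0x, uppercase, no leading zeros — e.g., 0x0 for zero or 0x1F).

Answer: 2 0x4

Derivation:
Byte[0]=74: 1-byte. pending=0, acc=0x0
Byte[1]=E4: 3-byte lead. pending=2, acc=0x4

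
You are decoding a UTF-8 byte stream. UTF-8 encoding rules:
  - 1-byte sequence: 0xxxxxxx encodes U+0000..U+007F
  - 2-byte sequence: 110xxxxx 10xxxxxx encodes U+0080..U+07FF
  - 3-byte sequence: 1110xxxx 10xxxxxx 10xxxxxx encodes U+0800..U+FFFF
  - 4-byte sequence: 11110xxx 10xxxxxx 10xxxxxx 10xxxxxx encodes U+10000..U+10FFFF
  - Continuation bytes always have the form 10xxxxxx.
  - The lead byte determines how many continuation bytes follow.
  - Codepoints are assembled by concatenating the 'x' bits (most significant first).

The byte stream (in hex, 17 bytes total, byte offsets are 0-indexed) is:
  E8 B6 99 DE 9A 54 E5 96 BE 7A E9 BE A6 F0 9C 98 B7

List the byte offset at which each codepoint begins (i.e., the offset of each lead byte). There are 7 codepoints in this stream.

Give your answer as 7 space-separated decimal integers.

Answer: 0 3 5 6 9 10 13

Derivation:
Byte[0]=E8: 3-byte lead, need 2 cont bytes. acc=0x8
Byte[1]=B6: continuation. acc=(acc<<6)|0x36=0x236
Byte[2]=99: continuation. acc=(acc<<6)|0x19=0x8D99
Completed: cp=U+8D99 (starts at byte 0)
Byte[3]=DE: 2-byte lead, need 1 cont bytes. acc=0x1E
Byte[4]=9A: continuation. acc=(acc<<6)|0x1A=0x79A
Completed: cp=U+079A (starts at byte 3)
Byte[5]=54: 1-byte ASCII. cp=U+0054
Byte[6]=E5: 3-byte lead, need 2 cont bytes. acc=0x5
Byte[7]=96: continuation. acc=(acc<<6)|0x16=0x156
Byte[8]=BE: continuation. acc=(acc<<6)|0x3E=0x55BE
Completed: cp=U+55BE (starts at byte 6)
Byte[9]=7A: 1-byte ASCII. cp=U+007A
Byte[10]=E9: 3-byte lead, need 2 cont bytes. acc=0x9
Byte[11]=BE: continuation. acc=(acc<<6)|0x3E=0x27E
Byte[12]=A6: continuation. acc=(acc<<6)|0x26=0x9FA6
Completed: cp=U+9FA6 (starts at byte 10)
Byte[13]=F0: 4-byte lead, need 3 cont bytes. acc=0x0
Byte[14]=9C: continuation. acc=(acc<<6)|0x1C=0x1C
Byte[15]=98: continuation. acc=(acc<<6)|0x18=0x718
Byte[16]=B7: continuation. acc=(acc<<6)|0x37=0x1C637
Completed: cp=U+1C637 (starts at byte 13)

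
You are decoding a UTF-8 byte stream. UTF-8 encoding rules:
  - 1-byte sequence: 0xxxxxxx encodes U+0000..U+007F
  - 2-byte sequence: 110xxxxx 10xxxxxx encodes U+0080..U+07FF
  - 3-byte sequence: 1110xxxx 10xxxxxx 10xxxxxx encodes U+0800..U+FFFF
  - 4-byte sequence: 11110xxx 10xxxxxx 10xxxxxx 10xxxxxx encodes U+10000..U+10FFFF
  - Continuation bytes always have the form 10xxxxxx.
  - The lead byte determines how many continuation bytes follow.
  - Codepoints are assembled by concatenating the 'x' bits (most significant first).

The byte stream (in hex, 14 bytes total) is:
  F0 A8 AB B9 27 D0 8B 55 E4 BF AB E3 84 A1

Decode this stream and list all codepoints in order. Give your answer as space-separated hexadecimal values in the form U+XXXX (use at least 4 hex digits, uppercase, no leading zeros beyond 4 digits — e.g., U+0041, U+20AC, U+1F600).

Answer: U+28AF9 U+0027 U+040B U+0055 U+4FEB U+3121

Derivation:
Byte[0]=F0: 4-byte lead, need 3 cont bytes. acc=0x0
Byte[1]=A8: continuation. acc=(acc<<6)|0x28=0x28
Byte[2]=AB: continuation. acc=(acc<<6)|0x2B=0xA2B
Byte[3]=B9: continuation. acc=(acc<<6)|0x39=0x28AF9
Completed: cp=U+28AF9 (starts at byte 0)
Byte[4]=27: 1-byte ASCII. cp=U+0027
Byte[5]=D0: 2-byte lead, need 1 cont bytes. acc=0x10
Byte[6]=8B: continuation. acc=(acc<<6)|0x0B=0x40B
Completed: cp=U+040B (starts at byte 5)
Byte[7]=55: 1-byte ASCII. cp=U+0055
Byte[8]=E4: 3-byte lead, need 2 cont bytes. acc=0x4
Byte[9]=BF: continuation. acc=(acc<<6)|0x3F=0x13F
Byte[10]=AB: continuation. acc=(acc<<6)|0x2B=0x4FEB
Completed: cp=U+4FEB (starts at byte 8)
Byte[11]=E3: 3-byte lead, need 2 cont bytes. acc=0x3
Byte[12]=84: continuation. acc=(acc<<6)|0x04=0xC4
Byte[13]=A1: continuation. acc=(acc<<6)|0x21=0x3121
Completed: cp=U+3121 (starts at byte 11)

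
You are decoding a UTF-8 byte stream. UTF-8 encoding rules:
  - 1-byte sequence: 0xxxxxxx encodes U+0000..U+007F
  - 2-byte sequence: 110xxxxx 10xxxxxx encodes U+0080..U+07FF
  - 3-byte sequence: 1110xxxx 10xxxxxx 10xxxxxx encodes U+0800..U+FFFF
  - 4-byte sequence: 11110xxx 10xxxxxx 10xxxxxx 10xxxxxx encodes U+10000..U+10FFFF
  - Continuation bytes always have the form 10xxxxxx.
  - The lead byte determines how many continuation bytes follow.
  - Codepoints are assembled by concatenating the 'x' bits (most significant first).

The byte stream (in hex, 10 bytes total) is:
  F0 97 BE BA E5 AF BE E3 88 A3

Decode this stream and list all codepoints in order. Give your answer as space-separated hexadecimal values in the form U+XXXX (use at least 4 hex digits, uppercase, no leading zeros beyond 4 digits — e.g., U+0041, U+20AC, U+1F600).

Answer: U+17FBA U+5BFE U+3223

Derivation:
Byte[0]=F0: 4-byte lead, need 3 cont bytes. acc=0x0
Byte[1]=97: continuation. acc=(acc<<6)|0x17=0x17
Byte[2]=BE: continuation. acc=(acc<<6)|0x3E=0x5FE
Byte[3]=BA: continuation. acc=(acc<<6)|0x3A=0x17FBA
Completed: cp=U+17FBA (starts at byte 0)
Byte[4]=E5: 3-byte lead, need 2 cont bytes. acc=0x5
Byte[5]=AF: continuation. acc=(acc<<6)|0x2F=0x16F
Byte[6]=BE: continuation. acc=(acc<<6)|0x3E=0x5BFE
Completed: cp=U+5BFE (starts at byte 4)
Byte[7]=E3: 3-byte lead, need 2 cont bytes. acc=0x3
Byte[8]=88: continuation. acc=(acc<<6)|0x08=0xC8
Byte[9]=A3: continuation. acc=(acc<<6)|0x23=0x3223
Completed: cp=U+3223 (starts at byte 7)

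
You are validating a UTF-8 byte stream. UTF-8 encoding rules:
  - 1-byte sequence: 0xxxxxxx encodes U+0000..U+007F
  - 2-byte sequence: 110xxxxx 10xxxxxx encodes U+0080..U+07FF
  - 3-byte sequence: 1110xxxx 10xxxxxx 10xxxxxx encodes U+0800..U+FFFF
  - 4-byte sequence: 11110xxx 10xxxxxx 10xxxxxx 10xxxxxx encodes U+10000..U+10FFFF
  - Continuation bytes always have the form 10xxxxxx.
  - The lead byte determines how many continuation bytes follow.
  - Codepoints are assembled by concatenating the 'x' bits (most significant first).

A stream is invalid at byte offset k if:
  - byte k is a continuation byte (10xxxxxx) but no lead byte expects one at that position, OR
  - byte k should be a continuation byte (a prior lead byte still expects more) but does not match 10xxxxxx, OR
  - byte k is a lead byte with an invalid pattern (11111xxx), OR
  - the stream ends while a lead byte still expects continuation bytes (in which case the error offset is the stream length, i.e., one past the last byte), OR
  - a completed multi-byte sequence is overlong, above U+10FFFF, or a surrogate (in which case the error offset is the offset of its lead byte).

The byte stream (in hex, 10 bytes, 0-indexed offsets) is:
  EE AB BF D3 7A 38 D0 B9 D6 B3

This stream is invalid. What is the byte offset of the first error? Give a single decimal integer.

Byte[0]=EE: 3-byte lead, need 2 cont bytes. acc=0xE
Byte[1]=AB: continuation. acc=(acc<<6)|0x2B=0x3AB
Byte[2]=BF: continuation. acc=(acc<<6)|0x3F=0xEAFF
Completed: cp=U+EAFF (starts at byte 0)
Byte[3]=D3: 2-byte lead, need 1 cont bytes. acc=0x13
Byte[4]=7A: expected 10xxxxxx continuation. INVALID

Answer: 4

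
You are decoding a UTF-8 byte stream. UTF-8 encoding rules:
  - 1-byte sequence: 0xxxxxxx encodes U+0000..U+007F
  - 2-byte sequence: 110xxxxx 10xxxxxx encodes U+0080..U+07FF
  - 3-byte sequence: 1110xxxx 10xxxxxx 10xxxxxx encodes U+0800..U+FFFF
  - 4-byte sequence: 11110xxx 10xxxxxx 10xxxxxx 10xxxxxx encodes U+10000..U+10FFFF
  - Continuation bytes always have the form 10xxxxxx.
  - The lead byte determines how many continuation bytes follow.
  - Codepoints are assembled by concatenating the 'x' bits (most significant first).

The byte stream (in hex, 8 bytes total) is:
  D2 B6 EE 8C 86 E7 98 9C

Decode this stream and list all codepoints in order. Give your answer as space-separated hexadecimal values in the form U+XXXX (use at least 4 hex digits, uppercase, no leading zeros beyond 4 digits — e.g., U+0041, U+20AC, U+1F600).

Byte[0]=D2: 2-byte lead, need 1 cont bytes. acc=0x12
Byte[1]=B6: continuation. acc=(acc<<6)|0x36=0x4B6
Completed: cp=U+04B6 (starts at byte 0)
Byte[2]=EE: 3-byte lead, need 2 cont bytes. acc=0xE
Byte[3]=8C: continuation. acc=(acc<<6)|0x0C=0x38C
Byte[4]=86: continuation. acc=(acc<<6)|0x06=0xE306
Completed: cp=U+E306 (starts at byte 2)
Byte[5]=E7: 3-byte lead, need 2 cont bytes. acc=0x7
Byte[6]=98: continuation. acc=(acc<<6)|0x18=0x1D8
Byte[7]=9C: continuation. acc=(acc<<6)|0x1C=0x761C
Completed: cp=U+761C (starts at byte 5)

Answer: U+04B6 U+E306 U+761C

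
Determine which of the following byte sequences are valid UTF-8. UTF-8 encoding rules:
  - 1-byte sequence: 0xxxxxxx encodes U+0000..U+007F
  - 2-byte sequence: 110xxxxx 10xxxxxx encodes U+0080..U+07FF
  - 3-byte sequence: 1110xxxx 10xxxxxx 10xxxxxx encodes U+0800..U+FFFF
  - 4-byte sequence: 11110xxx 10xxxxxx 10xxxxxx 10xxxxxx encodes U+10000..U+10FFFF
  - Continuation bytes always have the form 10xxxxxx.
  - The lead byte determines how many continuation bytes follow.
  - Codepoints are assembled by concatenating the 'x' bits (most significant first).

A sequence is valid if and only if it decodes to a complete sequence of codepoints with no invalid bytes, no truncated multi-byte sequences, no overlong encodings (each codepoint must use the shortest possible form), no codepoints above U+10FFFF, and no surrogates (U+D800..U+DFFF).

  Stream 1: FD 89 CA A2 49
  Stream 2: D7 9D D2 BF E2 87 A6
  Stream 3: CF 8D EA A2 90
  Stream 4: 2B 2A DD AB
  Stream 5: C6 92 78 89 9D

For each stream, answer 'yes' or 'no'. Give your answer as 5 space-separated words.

Answer: no yes yes yes no

Derivation:
Stream 1: error at byte offset 0. INVALID
Stream 2: decodes cleanly. VALID
Stream 3: decodes cleanly. VALID
Stream 4: decodes cleanly. VALID
Stream 5: error at byte offset 3. INVALID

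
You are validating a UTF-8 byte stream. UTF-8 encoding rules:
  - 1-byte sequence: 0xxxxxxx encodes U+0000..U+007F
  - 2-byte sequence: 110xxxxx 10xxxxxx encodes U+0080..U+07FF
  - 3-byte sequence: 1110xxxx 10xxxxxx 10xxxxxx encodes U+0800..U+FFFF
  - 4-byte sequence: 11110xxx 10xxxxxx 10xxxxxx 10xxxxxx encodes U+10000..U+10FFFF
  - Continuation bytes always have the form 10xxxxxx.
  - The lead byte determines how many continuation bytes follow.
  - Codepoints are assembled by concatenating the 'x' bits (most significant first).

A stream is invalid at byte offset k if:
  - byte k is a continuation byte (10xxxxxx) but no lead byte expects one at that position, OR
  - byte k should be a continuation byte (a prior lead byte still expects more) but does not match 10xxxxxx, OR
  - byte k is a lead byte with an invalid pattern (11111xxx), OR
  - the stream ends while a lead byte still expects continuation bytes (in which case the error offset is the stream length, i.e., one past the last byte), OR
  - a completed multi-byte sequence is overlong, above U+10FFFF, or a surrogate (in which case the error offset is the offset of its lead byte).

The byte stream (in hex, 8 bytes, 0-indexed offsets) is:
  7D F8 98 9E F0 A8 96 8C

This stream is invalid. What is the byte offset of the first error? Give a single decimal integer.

Answer: 1

Derivation:
Byte[0]=7D: 1-byte ASCII. cp=U+007D
Byte[1]=F8: INVALID lead byte (not 0xxx/110x/1110/11110)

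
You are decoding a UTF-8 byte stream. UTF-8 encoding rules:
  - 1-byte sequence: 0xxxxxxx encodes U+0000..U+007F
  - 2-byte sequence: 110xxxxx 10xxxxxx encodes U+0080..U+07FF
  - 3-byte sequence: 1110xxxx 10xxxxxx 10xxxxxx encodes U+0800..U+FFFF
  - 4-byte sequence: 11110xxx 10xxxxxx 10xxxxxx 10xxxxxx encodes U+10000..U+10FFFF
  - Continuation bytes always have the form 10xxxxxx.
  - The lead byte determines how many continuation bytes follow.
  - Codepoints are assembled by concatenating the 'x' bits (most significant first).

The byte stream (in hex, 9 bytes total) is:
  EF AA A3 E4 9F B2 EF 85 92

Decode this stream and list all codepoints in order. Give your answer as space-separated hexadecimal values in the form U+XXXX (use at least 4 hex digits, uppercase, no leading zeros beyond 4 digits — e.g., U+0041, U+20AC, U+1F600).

Byte[0]=EF: 3-byte lead, need 2 cont bytes. acc=0xF
Byte[1]=AA: continuation. acc=(acc<<6)|0x2A=0x3EA
Byte[2]=A3: continuation. acc=(acc<<6)|0x23=0xFAA3
Completed: cp=U+FAA3 (starts at byte 0)
Byte[3]=E4: 3-byte lead, need 2 cont bytes. acc=0x4
Byte[4]=9F: continuation. acc=(acc<<6)|0x1F=0x11F
Byte[5]=B2: continuation. acc=(acc<<6)|0x32=0x47F2
Completed: cp=U+47F2 (starts at byte 3)
Byte[6]=EF: 3-byte lead, need 2 cont bytes. acc=0xF
Byte[7]=85: continuation. acc=(acc<<6)|0x05=0x3C5
Byte[8]=92: continuation. acc=(acc<<6)|0x12=0xF152
Completed: cp=U+F152 (starts at byte 6)

Answer: U+FAA3 U+47F2 U+F152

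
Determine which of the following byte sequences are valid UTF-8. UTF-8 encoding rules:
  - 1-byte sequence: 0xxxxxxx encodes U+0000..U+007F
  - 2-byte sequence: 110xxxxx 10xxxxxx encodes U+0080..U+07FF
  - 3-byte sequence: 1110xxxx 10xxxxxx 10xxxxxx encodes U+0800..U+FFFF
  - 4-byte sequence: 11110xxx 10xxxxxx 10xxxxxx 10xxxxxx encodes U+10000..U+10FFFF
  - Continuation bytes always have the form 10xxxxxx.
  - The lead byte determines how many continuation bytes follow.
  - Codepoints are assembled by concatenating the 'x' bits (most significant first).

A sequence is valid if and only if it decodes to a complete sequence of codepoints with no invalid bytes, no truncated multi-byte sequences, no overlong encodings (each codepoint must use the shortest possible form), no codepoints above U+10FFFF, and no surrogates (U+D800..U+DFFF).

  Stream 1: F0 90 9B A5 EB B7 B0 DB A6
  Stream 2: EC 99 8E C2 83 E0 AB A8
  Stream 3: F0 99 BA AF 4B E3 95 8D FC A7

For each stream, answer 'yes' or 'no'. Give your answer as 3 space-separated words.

Stream 1: decodes cleanly. VALID
Stream 2: decodes cleanly. VALID
Stream 3: error at byte offset 8. INVALID

Answer: yes yes no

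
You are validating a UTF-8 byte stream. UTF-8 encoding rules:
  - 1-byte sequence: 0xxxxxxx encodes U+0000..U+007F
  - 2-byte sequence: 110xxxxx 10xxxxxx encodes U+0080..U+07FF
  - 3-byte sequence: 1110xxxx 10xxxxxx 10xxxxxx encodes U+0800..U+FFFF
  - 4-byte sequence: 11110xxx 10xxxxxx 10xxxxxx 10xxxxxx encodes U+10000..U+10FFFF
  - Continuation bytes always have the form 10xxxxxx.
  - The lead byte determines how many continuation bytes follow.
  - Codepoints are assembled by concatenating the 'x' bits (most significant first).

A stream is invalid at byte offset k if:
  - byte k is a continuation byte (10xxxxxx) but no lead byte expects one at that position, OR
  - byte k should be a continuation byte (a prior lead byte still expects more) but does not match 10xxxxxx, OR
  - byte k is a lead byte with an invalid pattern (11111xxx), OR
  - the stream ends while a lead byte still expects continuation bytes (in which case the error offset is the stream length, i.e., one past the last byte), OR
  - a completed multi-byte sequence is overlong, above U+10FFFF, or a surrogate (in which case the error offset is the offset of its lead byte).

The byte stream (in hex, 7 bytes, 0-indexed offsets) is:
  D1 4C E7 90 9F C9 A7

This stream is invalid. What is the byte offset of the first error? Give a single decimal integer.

Byte[0]=D1: 2-byte lead, need 1 cont bytes. acc=0x11
Byte[1]=4C: expected 10xxxxxx continuation. INVALID

Answer: 1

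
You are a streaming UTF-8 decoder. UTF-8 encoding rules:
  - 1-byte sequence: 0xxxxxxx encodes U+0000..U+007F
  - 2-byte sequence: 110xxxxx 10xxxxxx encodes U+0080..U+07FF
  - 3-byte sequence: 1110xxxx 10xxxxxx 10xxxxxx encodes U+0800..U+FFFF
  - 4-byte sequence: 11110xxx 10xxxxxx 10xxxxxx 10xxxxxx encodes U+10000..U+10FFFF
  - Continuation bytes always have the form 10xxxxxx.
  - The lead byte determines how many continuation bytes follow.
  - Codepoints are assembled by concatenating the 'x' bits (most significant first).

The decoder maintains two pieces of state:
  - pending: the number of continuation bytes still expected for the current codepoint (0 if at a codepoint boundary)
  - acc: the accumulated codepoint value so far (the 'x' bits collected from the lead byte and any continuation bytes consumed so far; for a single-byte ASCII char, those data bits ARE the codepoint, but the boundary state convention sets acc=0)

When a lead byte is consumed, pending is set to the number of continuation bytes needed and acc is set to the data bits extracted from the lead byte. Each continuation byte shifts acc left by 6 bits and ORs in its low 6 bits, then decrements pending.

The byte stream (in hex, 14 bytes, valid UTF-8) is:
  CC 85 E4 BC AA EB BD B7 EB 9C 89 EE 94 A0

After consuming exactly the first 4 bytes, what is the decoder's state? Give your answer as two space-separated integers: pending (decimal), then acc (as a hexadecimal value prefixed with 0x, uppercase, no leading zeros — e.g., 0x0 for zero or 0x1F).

Byte[0]=CC: 2-byte lead. pending=1, acc=0xC
Byte[1]=85: continuation. acc=(acc<<6)|0x05=0x305, pending=0
Byte[2]=E4: 3-byte lead. pending=2, acc=0x4
Byte[3]=BC: continuation. acc=(acc<<6)|0x3C=0x13C, pending=1

Answer: 1 0x13C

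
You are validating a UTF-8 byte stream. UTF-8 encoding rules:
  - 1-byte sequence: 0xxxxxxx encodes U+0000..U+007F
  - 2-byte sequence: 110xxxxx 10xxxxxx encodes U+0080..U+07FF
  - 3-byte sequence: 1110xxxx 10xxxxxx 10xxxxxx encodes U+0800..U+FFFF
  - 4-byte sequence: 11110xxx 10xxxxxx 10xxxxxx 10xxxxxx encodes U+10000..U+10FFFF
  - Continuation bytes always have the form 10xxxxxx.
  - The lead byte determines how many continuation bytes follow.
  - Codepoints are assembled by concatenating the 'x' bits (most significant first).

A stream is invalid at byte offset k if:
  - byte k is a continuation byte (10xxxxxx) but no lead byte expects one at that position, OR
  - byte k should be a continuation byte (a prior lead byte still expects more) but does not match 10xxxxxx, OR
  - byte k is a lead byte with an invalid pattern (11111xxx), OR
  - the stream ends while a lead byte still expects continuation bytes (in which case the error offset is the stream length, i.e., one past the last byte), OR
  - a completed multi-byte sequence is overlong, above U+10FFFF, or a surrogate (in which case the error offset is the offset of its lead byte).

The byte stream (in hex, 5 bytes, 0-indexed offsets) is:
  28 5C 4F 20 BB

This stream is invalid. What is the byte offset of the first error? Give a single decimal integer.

Answer: 4

Derivation:
Byte[0]=28: 1-byte ASCII. cp=U+0028
Byte[1]=5C: 1-byte ASCII. cp=U+005C
Byte[2]=4F: 1-byte ASCII. cp=U+004F
Byte[3]=20: 1-byte ASCII. cp=U+0020
Byte[4]=BB: INVALID lead byte (not 0xxx/110x/1110/11110)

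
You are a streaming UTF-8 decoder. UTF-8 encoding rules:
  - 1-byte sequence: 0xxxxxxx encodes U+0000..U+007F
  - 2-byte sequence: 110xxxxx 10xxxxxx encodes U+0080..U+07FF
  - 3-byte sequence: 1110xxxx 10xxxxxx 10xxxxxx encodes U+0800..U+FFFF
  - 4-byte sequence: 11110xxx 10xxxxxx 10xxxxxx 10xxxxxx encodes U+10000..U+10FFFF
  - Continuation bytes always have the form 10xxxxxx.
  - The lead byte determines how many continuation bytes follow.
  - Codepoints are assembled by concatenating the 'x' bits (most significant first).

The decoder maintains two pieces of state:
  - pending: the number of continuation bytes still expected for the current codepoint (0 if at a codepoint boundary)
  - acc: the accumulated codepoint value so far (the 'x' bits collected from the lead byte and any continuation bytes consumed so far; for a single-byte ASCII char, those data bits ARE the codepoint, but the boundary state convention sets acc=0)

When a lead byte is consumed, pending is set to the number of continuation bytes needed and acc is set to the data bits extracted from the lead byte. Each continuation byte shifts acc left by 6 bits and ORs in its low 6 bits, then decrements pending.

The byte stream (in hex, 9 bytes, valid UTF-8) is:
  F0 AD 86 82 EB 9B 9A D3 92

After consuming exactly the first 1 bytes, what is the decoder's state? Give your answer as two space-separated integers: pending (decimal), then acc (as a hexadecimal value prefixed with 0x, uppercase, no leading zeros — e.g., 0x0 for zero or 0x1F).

Byte[0]=F0: 4-byte lead. pending=3, acc=0x0

Answer: 3 0x0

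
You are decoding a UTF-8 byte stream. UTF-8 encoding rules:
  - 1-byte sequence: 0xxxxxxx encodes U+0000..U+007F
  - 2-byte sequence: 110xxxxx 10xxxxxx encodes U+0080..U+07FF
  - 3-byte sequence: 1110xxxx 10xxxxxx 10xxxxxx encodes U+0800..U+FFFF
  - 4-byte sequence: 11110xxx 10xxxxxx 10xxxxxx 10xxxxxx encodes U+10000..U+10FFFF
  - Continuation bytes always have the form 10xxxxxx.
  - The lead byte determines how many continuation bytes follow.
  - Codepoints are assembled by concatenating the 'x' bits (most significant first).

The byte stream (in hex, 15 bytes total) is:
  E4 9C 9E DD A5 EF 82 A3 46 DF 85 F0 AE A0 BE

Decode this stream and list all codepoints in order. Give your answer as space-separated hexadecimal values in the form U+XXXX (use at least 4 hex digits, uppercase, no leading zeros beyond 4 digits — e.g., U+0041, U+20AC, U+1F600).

Answer: U+471E U+0765 U+F0A3 U+0046 U+07C5 U+2E83E

Derivation:
Byte[0]=E4: 3-byte lead, need 2 cont bytes. acc=0x4
Byte[1]=9C: continuation. acc=(acc<<6)|0x1C=0x11C
Byte[2]=9E: continuation. acc=(acc<<6)|0x1E=0x471E
Completed: cp=U+471E (starts at byte 0)
Byte[3]=DD: 2-byte lead, need 1 cont bytes. acc=0x1D
Byte[4]=A5: continuation. acc=(acc<<6)|0x25=0x765
Completed: cp=U+0765 (starts at byte 3)
Byte[5]=EF: 3-byte lead, need 2 cont bytes. acc=0xF
Byte[6]=82: continuation. acc=(acc<<6)|0x02=0x3C2
Byte[7]=A3: continuation. acc=(acc<<6)|0x23=0xF0A3
Completed: cp=U+F0A3 (starts at byte 5)
Byte[8]=46: 1-byte ASCII. cp=U+0046
Byte[9]=DF: 2-byte lead, need 1 cont bytes. acc=0x1F
Byte[10]=85: continuation. acc=(acc<<6)|0x05=0x7C5
Completed: cp=U+07C5 (starts at byte 9)
Byte[11]=F0: 4-byte lead, need 3 cont bytes. acc=0x0
Byte[12]=AE: continuation. acc=(acc<<6)|0x2E=0x2E
Byte[13]=A0: continuation. acc=(acc<<6)|0x20=0xBA0
Byte[14]=BE: continuation. acc=(acc<<6)|0x3E=0x2E83E
Completed: cp=U+2E83E (starts at byte 11)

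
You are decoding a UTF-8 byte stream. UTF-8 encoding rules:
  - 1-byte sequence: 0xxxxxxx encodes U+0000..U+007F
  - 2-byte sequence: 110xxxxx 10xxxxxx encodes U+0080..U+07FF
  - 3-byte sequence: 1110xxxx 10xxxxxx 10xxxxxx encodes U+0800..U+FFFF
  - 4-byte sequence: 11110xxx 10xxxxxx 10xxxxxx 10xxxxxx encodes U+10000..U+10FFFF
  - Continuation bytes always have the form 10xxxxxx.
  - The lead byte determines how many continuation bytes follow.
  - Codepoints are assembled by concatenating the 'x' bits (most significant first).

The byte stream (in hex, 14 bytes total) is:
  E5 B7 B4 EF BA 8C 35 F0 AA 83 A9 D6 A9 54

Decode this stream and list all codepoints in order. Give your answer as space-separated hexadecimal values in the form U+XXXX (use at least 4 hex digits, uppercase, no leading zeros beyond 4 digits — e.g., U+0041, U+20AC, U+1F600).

Answer: U+5DF4 U+FE8C U+0035 U+2A0E9 U+05A9 U+0054

Derivation:
Byte[0]=E5: 3-byte lead, need 2 cont bytes. acc=0x5
Byte[1]=B7: continuation. acc=(acc<<6)|0x37=0x177
Byte[2]=B4: continuation. acc=(acc<<6)|0x34=0x5DF4
Completed: cp=U+5DF4 (starts at byte 0)
Byte[3]=EF: 3-byte lead, need 2 cont bytes. acc=0xF
Byte[4]=BA: continuation. acc=(acc<<6)|0x3A=0x3FA
Byte[5]=8C: continuation. acc=(acc<<6)|0x0C=0xFE8C
Completed: cp=U+FE8C (starts at byte 3)
Byte[6]=35: 1-byte ASCII. cp=U+0035
Byte[7]=F0: 4-byte lead, need 3 cont bytes. acc=0x0
Byte[8]=AA: continuation. acc=(acc<<6)|0x2A=0x2A
Byte[9]=83: continuation. acc=(acc<<6)|0x03=0xA83
Byte[10]=A9: continuation. acc=(acc<<6)|0x29=0x2A0E9
Completed: cp=U+2A0E9 (starts at byte 7)
Byte[11]=D6: 2-byte lead, need 1 cont bytes. acc=0x16
Byte[12]=A9: continuation. acc=(acc<<6)|0x29=0x5A9
Completed: cp=U+05A9 (starts at byte 11)
Byte[13]=54: 1-byte ASCII. cp=U+0054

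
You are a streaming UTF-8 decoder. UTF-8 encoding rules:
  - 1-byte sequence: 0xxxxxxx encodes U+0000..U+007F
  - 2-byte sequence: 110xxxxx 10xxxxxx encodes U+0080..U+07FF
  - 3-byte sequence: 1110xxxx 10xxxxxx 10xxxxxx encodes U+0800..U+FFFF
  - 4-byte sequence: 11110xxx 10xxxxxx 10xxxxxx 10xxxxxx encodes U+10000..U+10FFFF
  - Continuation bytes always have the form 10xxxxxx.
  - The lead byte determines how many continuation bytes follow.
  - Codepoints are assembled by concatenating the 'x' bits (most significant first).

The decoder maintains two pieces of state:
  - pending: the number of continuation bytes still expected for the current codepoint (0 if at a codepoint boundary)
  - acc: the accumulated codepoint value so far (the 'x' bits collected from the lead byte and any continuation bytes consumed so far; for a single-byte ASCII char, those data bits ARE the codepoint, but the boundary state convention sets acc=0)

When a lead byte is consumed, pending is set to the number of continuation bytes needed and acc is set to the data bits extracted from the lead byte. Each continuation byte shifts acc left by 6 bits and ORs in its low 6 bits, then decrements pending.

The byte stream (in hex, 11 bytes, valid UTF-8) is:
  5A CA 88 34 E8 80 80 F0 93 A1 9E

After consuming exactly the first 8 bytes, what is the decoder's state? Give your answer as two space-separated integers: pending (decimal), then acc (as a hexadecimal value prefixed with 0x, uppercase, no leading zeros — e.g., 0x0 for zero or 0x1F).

Answer: 3 0x0

Derivation:
Byte[0]=5A: 1-byte. pending=0, acc=0x0
Byte[1]=CA: 2-byte lead. pending=1, acc=0xA
Byte[2]=88: continuation. acc=(acc<<6)|0x08=0x288, pending=0
Byte[3]=34: 1-byte. pending=0, acc=0x0
Byte[4]=E8: 3-byte lead. pending=2, acc=0x8
Byte[5]=80: continuation. acc=(acc<<6)|0x00=0x200, pending=1
Byte[6]=80: continuation. acc=(acc<<6)|0x00=0x8000, pending=0
Byte[7]=F0: 4-byte lead. pending=3, acc=0x0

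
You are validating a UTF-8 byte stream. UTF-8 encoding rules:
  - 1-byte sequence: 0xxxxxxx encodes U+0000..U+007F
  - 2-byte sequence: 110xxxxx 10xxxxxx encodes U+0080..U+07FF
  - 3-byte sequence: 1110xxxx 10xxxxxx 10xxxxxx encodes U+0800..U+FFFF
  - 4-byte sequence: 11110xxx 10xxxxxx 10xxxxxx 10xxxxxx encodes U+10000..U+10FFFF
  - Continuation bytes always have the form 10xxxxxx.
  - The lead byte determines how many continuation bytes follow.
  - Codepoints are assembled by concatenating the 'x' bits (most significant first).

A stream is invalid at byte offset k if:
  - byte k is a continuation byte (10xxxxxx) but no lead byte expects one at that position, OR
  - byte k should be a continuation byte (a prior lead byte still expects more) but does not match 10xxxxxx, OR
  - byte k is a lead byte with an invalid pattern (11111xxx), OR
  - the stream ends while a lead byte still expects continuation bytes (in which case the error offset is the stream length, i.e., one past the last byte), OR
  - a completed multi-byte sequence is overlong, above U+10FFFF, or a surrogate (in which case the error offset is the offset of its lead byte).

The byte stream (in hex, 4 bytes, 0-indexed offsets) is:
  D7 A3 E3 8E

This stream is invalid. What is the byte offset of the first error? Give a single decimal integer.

Answer: 4

Derivation:
Byte[0]=D7: 2-byte lead, need 1 cont bytes. acc=0x17
Byte[1]=A3: continuation. acc=(acc<<6)|0x23=0x5E3
Completed: cp=U+05E3 (starts at byte 0)
Byte[2]=E3: 3-byte lead, need 2 cont bytes. acc=0x3
Byte[3]=8E: continuation. acc=(acc<<6)|0x0E=0xCE
Byte[4]: stream ended, expected continuation. INVALID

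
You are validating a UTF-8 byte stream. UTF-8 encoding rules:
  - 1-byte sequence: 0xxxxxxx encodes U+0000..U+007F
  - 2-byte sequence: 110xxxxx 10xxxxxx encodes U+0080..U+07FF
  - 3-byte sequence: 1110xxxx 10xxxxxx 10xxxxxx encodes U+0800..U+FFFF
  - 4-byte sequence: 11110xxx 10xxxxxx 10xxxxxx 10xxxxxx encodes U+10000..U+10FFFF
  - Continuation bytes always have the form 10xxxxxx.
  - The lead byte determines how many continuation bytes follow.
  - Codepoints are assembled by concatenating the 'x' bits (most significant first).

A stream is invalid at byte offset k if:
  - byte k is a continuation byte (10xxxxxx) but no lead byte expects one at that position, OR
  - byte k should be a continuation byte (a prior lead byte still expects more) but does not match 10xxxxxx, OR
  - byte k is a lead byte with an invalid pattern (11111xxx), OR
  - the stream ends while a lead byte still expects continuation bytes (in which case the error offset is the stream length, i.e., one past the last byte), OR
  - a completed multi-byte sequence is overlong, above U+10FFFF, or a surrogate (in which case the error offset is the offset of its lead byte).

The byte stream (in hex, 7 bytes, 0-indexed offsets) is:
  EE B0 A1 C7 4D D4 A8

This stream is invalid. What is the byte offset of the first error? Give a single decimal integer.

Answer: 4

Derivation:
Byte[0]=EE: 3-byte lead, need 2 cont bytes. acc=0xE
Byte[1]=B0: continuation. acc=(acc<<6)|0x30=0x3B0
Byte[2]=A1: continuation. acc=(acc<<6)|0x21=0xEC21
Completed: cp=U+EC21 (starts at byte 0)
Byte[3]=C7: 2-byte lead, need 1 cont bytes. acc=0x7
Byte[4]=4D: expected 10xxxxxx continuation. INVALID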